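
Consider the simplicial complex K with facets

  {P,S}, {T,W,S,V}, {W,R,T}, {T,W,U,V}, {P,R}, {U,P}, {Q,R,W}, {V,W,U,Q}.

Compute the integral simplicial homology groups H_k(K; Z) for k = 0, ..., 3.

We work with the vertex ordering P < Q < R < S < T < U < V < W. The simplices of K, each written with vertices in increasing order, are:

  0-simplices (8): P, Q, R, S, T, U, V, W
  1-simplices (18): PR, PS, PU, QR, QU, QV, QW, RT, RW, ST, SV, SW, TU, TV, TW, UV, UW, VW
  2-simplices (12): QRW, QUV, QUW, QVW, RTW, STV, STW, SVW, TUV, TUW, TVW, UVW
  3-simplices (3): QUVW, STVW, TUVW

Hence C_0 ≅ Z^8, C_1 ≅ Z^18, C_2 ≅ Z^12, C_3 ≅ Z^3.

∂_1: C_1 → C_0 maps an edge to its endpoints' difference, ∂[p,q] = q − p. For instance
  ∂UW = W − U.
As a 8×18 matrix over Z this has rank 7, with invariant factors (1,1,1,1,1,1,1).

∂_2: C_2 → C_1 acts by ∂[p,q,r] = [q,r] − [p,r] + [p,q]. For instance
  ∂STV = TV − SV + ST,
  ∂RTW = TW − RW + RT.
As a 18×12 matrix over Z this has rank 9, with invariant factors (1,1,1,1,1,1,1,1,1).

∂_3: C_3 → C_2 sends each 3-simplex σ to the alternating sum Σ_i (−1)^i (σ with its i-th vertex removed). For instance
  ∂STVW = TVW − SVW + STW − STV,
  ∂QUVW = UVW − QVW + QUW − QUV.
As a 12×3 matrix over Z this has rank 3, with invariant factors (1,1,1).

Reading off H_k = ker ∂_k / im ∂_{k+1}:

  H_0: rank C_0 − rank ∂_1 = 8 − 7 = 1, and the invariant factors of ∂_1 are all 1, so H_0 ≅ Z.
  H_1: rank ker ∂_1 − rank ∂_2 = (18 − 7) − 9 = 2, and the invariant factors of ∂_2 are all 1, so H_1 ≅ Z^2.
  H_2: rank ker ∂_2 − rank ∂_3 = (12 − 9) − 3 = 0, and the invariant factors of ∂_3 are all 1, so H_2 ≅ 0.
  H_3: rank ker ∂_3 − rank ∂_4 = (3 − 3) − 0 = 0, and there is no ∂_4, so H_3 ≅ 0.

H_0 = Z,  H_1 = Z^2,  H_2 = 0,  H_3 = 0.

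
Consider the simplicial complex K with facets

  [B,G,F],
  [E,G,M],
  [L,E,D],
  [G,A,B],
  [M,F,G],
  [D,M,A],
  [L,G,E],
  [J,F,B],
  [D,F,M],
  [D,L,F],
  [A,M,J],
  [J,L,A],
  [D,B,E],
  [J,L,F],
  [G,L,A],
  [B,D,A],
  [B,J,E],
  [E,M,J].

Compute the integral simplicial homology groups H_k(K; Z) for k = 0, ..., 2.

Order the vertices as A < B < D < E < F < G < J < L < M. Listing each simplex with vertices in this order, K has dimension 2 with simplices:

  0-simplices (9): A, B, D, E, F, G, J, L, M
  1-simplices (27): AB, AD, AG, AJ, AL, AM, BD, BE, BF, BG, BJ, DE, DF, DL, DM, EG, EJ, EL, EM, FG, FJ, FL, FM, GL, GM, JL, JM
  2-simplices (18): ABD, ABG, ADM, AGL, AJL, AJM, BDE, BEJ, BFG, BFJ, DEL, DFL, DFM, EGL, EGM, EJM, FGM, FJL

giving chain groups C_0 ≅ Z^9, C_1 ≅ Z^27, C_2 ≅ Z^18.

∂_1: C_1 → C_0 sends each edge [p,q] (with p < q) to q − p.
As a 9×27 matrix over Z this has rank 8, with invariant factors (1,1,1,1,1,1,1,1).

Boundary ∂_2: C_2 → C_1 maps a triangle to the signed sum of its edges. For instance
  ∂EGL = GL − EL + EG,
  ∂AJM = JM − AM + AJ.
The resulting 27×18 matrix has rank 17, and its Smith normal form has invariant factors (1,1,1,1,1,1,1,1,1,1,1,1,1,1,1,1,1).

From H_k ≅ ker(∂_k) / im(∂_{k+1}) we obtain:

  H_0: rank C_0 − rank ∂_1 = 9 − 8 = 1, and the invariant factors of ∂_1 are all 1, so H_0 ≅ Z.
  H_1: rank ker ∂_1 − rank ∂_2 = (27 − 8) − 17 = 2, and the invariant factors of ∂_2 are all 1, so H_1 ≅ Z^2.
  H_2: rank ker ∂_2 − rank ∂_3 = (18 − 17) − 0 = 1, and there is no ∂_3, so H_2 ≅ Z.

(K is a triangulation of the torus T^2.)

H_0 = Z,  H_1 = Z^2,  H_2 = Z.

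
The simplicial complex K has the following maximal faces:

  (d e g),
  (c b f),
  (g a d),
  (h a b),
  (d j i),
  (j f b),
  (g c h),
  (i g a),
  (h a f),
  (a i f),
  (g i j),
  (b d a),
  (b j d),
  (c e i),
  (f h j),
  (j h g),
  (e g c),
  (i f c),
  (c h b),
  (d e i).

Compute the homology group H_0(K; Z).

H_0 = Z.

We work with the vertex ordering a < b < c < d < e < f < g < h < i < j. The simplices of K, each written with vertices in increasing order, are:

  0-simplices (10): a, b, c, d, e, f, g, h, i, j
  1-simplices (30): ab, ad, af, ag, ah, ai, bc, bd, bf, bh, bj, ce, cf, cg, ch, ci, de, dg, di, dj, eg, ei, fh, fi, fj, gh, gi, gj, hj, ij
  2-simplices (20): abd, abh, adg, afh, afi, agi, bcf, bch, bdj, bfj, ceg, cei, cfi, cgh, deg, dei, dij, fhj, ghj, gij

so the chain groups are C_0 ≅ Z^10, C_1 ≅ Z^30, C_2 ≅ Z^20.

The boundary map ∂_1: C_1 → C_0 maps an edge to its endpoints' difference, ∂[p,q] = q − p. For instance
  ∂di = i − d.
The 10×30 boundary matrix has rank 9 and Smith normal form diag(1,1,1,1,1,1,1,1,1).

∂_2: C_2 → C_1 maps a triangle to the signed sum of its edges. For instance
  ∂afi = fi − ai + af,
  ∂bch = ch − bh + bc.
As a 30×20 matrix over Z this has rank 20, with invariant factors (1,1,1,1,1,1,1,1,1,1,1,1,1,1,1,1,1,1,1,2).

From H_k ≅ ker(∂_k) / im(∂_{k+1}) we obtain:

  H_0: rank C_0 − rank ∂_1 = 10 − 9 = 1, and the invariant factors of ∂_1 are all 1, so H_0 ≅ Z.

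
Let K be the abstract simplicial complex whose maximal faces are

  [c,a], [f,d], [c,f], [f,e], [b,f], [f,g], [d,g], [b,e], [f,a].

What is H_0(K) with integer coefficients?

Order the vertices as a < b < c < d < e < f < g. Listing each simplex with vertices in this order, K has dimension 1 with simplices:

  0-simplices (7): a, b, c, d, e, f, g
  1-simplices (9): ac, af, be, bf, cf, df, dg, ef, fg

so the chain groups are C_0 ≅ Z^7, C_1 ≅ Z^9.

Boundary ∂_1: C_1 → C_0 sends each edge [p,q] (with p < q) to q − p.
As a 7×9 matrix over Z this has rank 6, with invariant factors (1,1,1,1,1,1).

Now H_k = ker ∂_k / im ∂_{k+1}, so:

  H_0: rank C_0 − rank ∂_1 = 7 − 6 = 1, and the invariant factors of ∂_1 are all 1, so H_0 ≅ Z.

H_0 ≅ Z.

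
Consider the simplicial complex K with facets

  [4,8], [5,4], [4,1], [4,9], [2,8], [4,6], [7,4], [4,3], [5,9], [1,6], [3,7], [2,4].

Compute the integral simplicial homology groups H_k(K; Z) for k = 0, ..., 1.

Order the vertices as 1 < 2 < 3 < 4 < 5 < 6 < 7 < 8 < 9. Listing each simplex with vertices in this order, K has dimension 1 with simplices:

  0-simplices (9): [1], [2], [3], [4], [5], [6], [7], [8], [9]
  1-simplices (12): [1,4], [1,6], [2,4], [2,8], [3,4], [3,7], [4,5], [4,6], [4,7], [4,8], [4,9], [5,9]

Hence C_0 ≅ Z^9, C_1 ≅ Z^12.

∂_1: C_1 → C_0 sends each edge [p,q] (with p < q) to q − p. For instance
  ∂[4,7] = [7] − [4].
This gives a 9×12 integer matrix of rank 8; reducing to Smith normal form yields diagonal entries (1,1,1,1,1,1,1,1).

Computing H_k = (kernel of ∂_k) / (image of ∂_{k+1}):

  H_0: rank C_0 − rank ∂_1 = 9 − 8 = 1, and the invariant factors of ∂_1 are all 1, so H_0 ≅ Z.
  H_1: rank ker ∂_1 − rank ∂_2 = (12 − 8) − 0 = 4, and there is no ∂_2, so H_1 ≅ Z^4.

H_0 = Z,  H_1 = Z^4.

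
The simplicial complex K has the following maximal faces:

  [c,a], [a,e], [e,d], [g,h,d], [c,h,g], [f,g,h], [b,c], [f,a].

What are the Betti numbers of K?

b_0 = 1, b_1 = 2, b_2 = 0.

Order the vertices as a < b < c < d < e < f < g < h. Listing each simplex with vertices in this order, K has dimension 2 with simplices:

  0-simplices (8): a, b, c, d, e, f, g, h
  1-simplices (12): ac, ae, af, bc, cg, ch, de, dg, dh, fg, fh, gh
  2-simplices (3): cgh, dgh, fgh

giving chain groups C_0 ≅ Z^8, C_1 ≅ Z^12, C_2 ≅ Z^3.

∂_1: C_1 → C_0 maps an edge to its endpoints' difference, ∂[p,q] = q − p. For instance
  ∂cg = g − c.
As a 8×12 matrix over Z this has rank 7, with invariant factors (1,1,1,1,1,1,1).

∂_2: C_2 → C_1 sends each 2-simplex [p,q,r] to [q,r] − [p,r] + [p,q]. For instance
  ∂fgh = gh − fh + fg,
  ∂cgh = gh − ch + cg.
The resulting 12×3 matrix has rank 3, and its Smith normal form has invariant factors (1,1,1).

From H_k ≅ ker(∂_k) / im(∂_{k+1}) we obtain:

  H_0: rank C_0 − rank ∂_1 = 8 − 7 = 1, and the invariant factors of ∂_1 are all 1, so H_0 ≅ Z.
  H_1: rank ker ∂_1 − rank ∂_2 = (12 − 7) − 3 = 2, and the invariant factors of ∂_2 are all 1, so H_1 ≅ Z^2.
  H_2: rank ker ∂_2 − rank ∂_3 = (3 − 3) − 0 = 0, and there is no ∂_3, so H_2 ≅ 0.

As a check, the Euler characteristic is 8 − 12 + 3 = -1, which agrees with 1 − 2 + 0 = -1.

Hence the Betti numbers are b_0 = 1, b_1 = 2, b_2 = 0.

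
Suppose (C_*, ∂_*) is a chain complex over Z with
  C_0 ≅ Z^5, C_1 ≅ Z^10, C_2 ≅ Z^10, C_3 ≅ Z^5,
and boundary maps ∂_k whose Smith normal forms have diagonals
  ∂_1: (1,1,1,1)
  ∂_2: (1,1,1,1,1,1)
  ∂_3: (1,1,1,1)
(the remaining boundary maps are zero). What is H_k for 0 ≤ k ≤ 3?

H_0: b_0 = 5 − 0 − 4 = 1; torsion from ∂_1 factors > 1: none. So H_0 ≅ Z.
H_1: b_1 = 10 − 4 − 6 = 0; torsion from ∂_2 factors > 1: none. So H_1 ≅ 0.
H_2: b_2 = 10 − 6 − 4 = 0; torsion from ∂_3 factors > 1: none. So H_2 ≅ 0.
H_3: b_3 = 5 − 4 − 0 = 1; torsion from ∂_4 factors > 1: none. So H_3 ≅ Z.

H_0 ≅ Z,  H_1 = 0,  H_2 = 0,  H_3 ≅ Z.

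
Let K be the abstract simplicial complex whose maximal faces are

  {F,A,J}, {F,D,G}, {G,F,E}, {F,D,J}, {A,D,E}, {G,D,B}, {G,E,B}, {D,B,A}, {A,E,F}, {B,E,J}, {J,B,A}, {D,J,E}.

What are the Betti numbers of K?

Fix the vertex order A < B < D < E < F < G < J and write every simplex with vertices in increasing order. Then dim K = 2 and the simplices of K are:

  0-simplices (7): A, B, D, E, F, G, J
  1-simplices (18): AB, AD, AE, AF, AJ, BD, BE, BG, BJ, DE, DF, DG, DJ, EF, EG, EJ, FG, FJ
  2-simplices (12): ABD, ABJ, ADE, AEF, AFJ, BDG, BEG, BEJ, DEJ, DFG, DFJ, EFG

so the chain groups are C_0 ≅ Z^7, C_1 ≅ Z^18, C_2 ≅ Z^12.

The boundary map ∂_1: C_1 → C_0 is given by ∂[p,q] = [q] − [p]. For instance
  ∂DJ = J − D.
The resulting 7×18 matrix has rank 6, and its Smith normal form has invariant factors (1,1,1,1,1,1).

∂_2: C_2 → C_1 acts by ∂[p,q,r] = [q,r] − [p,r] + [p,q]. For instance
  ∂ABJ = BJ − AJ + AB,
  ∂BDG = DG − BG + BD.
The resulting 18×12 matrix has rank 12, and its Smith normal form has invariant factors (1,1,1,1,1,1,1,1,1,1,1,2).

From H_k ≅ ker(∂_k) / im(∂_{k+1}) we obtain:

  H_0: rank C_0 − rank ∂_1 = 7 − 6 = 1, and the invariant factors of ∂_1 are all 1, so H_0 = Z.
  H_1: rank ker ∂_1 − rank ∂_2 = (18 − 6) − 12 = 0, and ∂_2 has invariant factor 2 > 1, so H_1 = Z/2.
  H_2: rank ker ∂_2 − rank ∂_3 = (12 − 12) − 0 = 0, and there is no ∂_3, so H_2 = 0.

As a check, the Euler characteristic is 7 − 18 + 12 = 1, which agrees with 1 − 0 + 0 = 1.

Hence the Betti numbers are b_0 = 1, b_1 = 0, b_2 = 0.

b_0 = 1, b_1 = 0, b_2 = 0.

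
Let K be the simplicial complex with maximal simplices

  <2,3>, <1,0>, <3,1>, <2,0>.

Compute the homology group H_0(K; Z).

We work with the vertex ordering 0 < 1 < 2 < 3. The simplices of K, each written with vertices in increasing order, are:

  0-simplices (4): [0], [1], [2], [3]
  1-simplices (4): [0,1], [0,2], [1,3], [2,3]

giving chain groups C_0 ≅ Z^4, C_1 ≅ Z^4.

The boundary map ∂_1: C_1 → C_0 is given by ∂[p,q] = [q] − [p].
As a 4×4 matrix over Z this has rank 3, with invariant factors (1,1,1).

Now H_k = ker ∂_k / im ∂_{k+1}, so:

  H_0: rank C_0 − rank ∂_1 = 4 − 3 = 1, and the invariant factors of ∂_1 are all 1, so H_0 ≅ Z.

H_0 = Z.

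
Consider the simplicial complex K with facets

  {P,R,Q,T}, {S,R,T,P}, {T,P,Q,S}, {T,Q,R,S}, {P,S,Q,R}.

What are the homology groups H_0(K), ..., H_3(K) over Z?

H_0 = Z,  H_1 = 0,  H_2 = 0,  H_3 = Z.

Take the total order P < Q < R < S < T on the vertex set. Then K (dimension 3) consists of the simplices:

  0-simplices (5): P, Q, R, S, T
  1-simplices (10): PQ, PR, PS, PT, QR, QS, QT, RS, RT, ST
  2-simplices (10): PQR, PQS, PQT, PRS, PRT, PST, QRS, QRT, QST, RST
  3-simplices (5): PQRS, PQRT, PQST, PRST, QRST

giving chain groups C_0 ≅ Z^5, C_1 ≅ Z^10, C_2 ≅ Z^10, C_3 ≅ Z^5.

Boundary ∂_1: C_1 → C_0 sends each edge [p,q] (with p < q) to q − p. For instance
  ∂PR = R − P.
As a 5×10 matrix over Z this has rank 4, with invariant factors (1,1,1,1).

∂_2: C_2 → C_1 acts by ∂[p,q,r] = [q,r] − [p,r] + [p,q]. For instance
  ∂QRS = RS − QS + QR,
  ∂PST = ST − PT + PS.
This gives a 10×10 integer matrix of rank 6; reducing to Smith normal form yields diagonal entries (1,1,1,1,1,1).

The boundary map ∂_3: C_3 → C_2 sends each 3-simplex σ to the alternating sum Σ_i (−1)^i (σ with its i-th vertex removed). For instance
  ∂QRST = RST − QST + QRT − QRS,
  ∂PQRT = QRT − PRT + PQT − PQR.
The 10×5 boundary matrix has rank 4 and Smith normal form diag(1,1,1,1).

From H_k ≅ ker(∂_k) / im(∂_{k+1}) we obtain:

  H_0: rank C_0 − rank ∂_1 = 5 − 4 = 1, and the invariant factors of ∂_1 are all 1, so H_0 = Z.
  H_1: rank ker ∂_1 − rank ∂_2 = (10 − 4) − 6 = 0, and the invariant factors of ∂_2 are all 1, so H_1 = 0.
  H_2: rank ker ∂_2 − rank ∂_3 = (10 − 6) − 4 = 0, and the invariant factors of ∂_3 are all 1, so H_2 = 0.
  H_3: rank ker ∂_3 − rank ∂_4 = (5 − 4) − 0 = 1, and there is no ∂_4, so H_3 = Z.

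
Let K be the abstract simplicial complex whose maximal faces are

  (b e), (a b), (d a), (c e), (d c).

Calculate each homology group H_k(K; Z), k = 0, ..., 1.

We work with the vertex ordering a < b < c < d < e. The simplices of K, each written with vertices in increasing order, are:

  0-simplices (5): a, b, c, d, e
  1-simplices (5): ab, ad, be, cd, ce

so the chain groups are C_0 ≅ Z^5, C_1 ≅ Z^5.

∂_1: C_1 → C_0 maps an edge to its endpoints' difference, ∂[p,q] = q − p.
This gives a 5×5 integer matrix of rank 4; reducing to Smith normal form yields diagonal entries (1,1,1,1).

From H_k ≅ ker(∂_k) / im(∂_{k+1}) we obtain:

  H_0: rank C_0 − rank ∂_1 = 5 − 4 = 1, and the invariant factors of ∂_1 are all 1, so H_0 ≅ Z.
  H_1: rank ker ∂_1 − rank ∂_2 = (5 − 4) − 0 = 1, and there is no ∂_2, so H_1 ≅ Z.

As a check, the Euler characteristic is 5 − 5 = 0, which agrees with 1 − 1 = 0.

H_0 = Z,  H_1 = Z.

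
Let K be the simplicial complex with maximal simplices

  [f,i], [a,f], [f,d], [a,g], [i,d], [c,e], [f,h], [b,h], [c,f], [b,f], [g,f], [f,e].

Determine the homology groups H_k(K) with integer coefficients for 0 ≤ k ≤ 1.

H_0 ≅ Z,  H_1 ≅ Z^4.

We work with the vertex ordering a < b < c < d < e < f < g < h < i. The simplices of K, each written with vertices in increasing order, are:

  0-simplices (9): a, b, c, d, e, f, g, h, i
  1-simplices (12): af, ag, bf, bh, ce, cf, df, di, ef, fg, fh, fi

so the chain groups are C_0 ≅ Z^9, C_1 ≅ Z^12.

The boundary map ∂_1: C_1 → C_0 sends each edge [p,q] (with p < q) to q − p. For instance
  ∂ef = f − e.
The 9×12 boundary matrix has rank 8 and Smith normal form diag(1,1,1,1,1,1,1,1).

Computing H_k = (kernel of ∂_k) / (image of ∂_{k+1}):

  H_0: rank C_0 − rank ∂_1 = 9 − 8 = 1, and the invariant factors of ∂_1 are all 1, so H_0 = Z.
  H_1: rank ker ∂_1 − rank ∂_2 = (12 − 8) − 0 = 4, and there is no ∂_2, so H_1 = Z^4.

(K is a triangulation of a wedge of 4 circles.)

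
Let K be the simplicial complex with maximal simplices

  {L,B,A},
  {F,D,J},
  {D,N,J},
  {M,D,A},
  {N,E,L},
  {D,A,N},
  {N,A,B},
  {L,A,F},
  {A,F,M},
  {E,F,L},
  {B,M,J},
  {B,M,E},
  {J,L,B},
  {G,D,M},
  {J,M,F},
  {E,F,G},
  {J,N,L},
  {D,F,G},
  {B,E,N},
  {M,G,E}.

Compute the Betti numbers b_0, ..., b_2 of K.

We work with the vertex ordering A < B < D < E < F < G < J < L < M < N. The simplices of K, each written with vertices in increasing order, are:

  0-simplices (10): A, B, D, E, F, G, J, L, M, N
  1-simplices (30): AB, AD, AF, AL, AM, AN, BE, BJ, BL, BM, BN, DF, DG, DJ, DM, DN, EF, EG, EL, EM, EN, FG, FJ, FL, FM, GM, JL, JM, JN, LN
  2-simplices (20): ABL, ABN, ADM, ADN, AFL, AFM, BEM, BEN, BJL, BJM, DFG, DFJ, DGM, DJN, EFG, EFL, EGM, ELN, FJM, JLN

Hence C_0 ≅ Z^10, C_1 ≅ Z^30, C_2 ≅ Z^20.

The boundary map ∂_1: C_1 → C_0 maps an edge to its endpoints' difference, ∂[p,q] = q − p. For instance
  ∂AN = N − A.
The 10×30 boundary matrix has rank 9 and Smith normal form diag(1,1,1,1,1,1,1,1,1).

Boundary ∂_2: C_2 → C_1 acts by ∂[p,q,r] = [q,r] − [p,r] + [p,q]. For instance
  ∂AFL = FL − AL + AF,
  ∂EFL = FL − EL + EF.
As a 30×20 matrix over Z this has rank 20, with invariant factors (1,1,1,1,1,1,1,1,1,1,1,1,1,1,1,1,1,1,1,2).

Reading off H_k = ker ∂_k / im ∂_{k+1}:

  H_0: rank C_0 − rank ∂_1 = 10 − 9 = 1, and the invariant factors of ∂_1 are all 1, so H_0 ≅ Z.
  H_1: rank ker ∂_1 − rank ∂_2 = (30 − 9) − 20 = 1, and ∂_2 has invariant factor 2 > 1, so H_1 ≅ Z ⊕ Z/2.
  H_2: rank ker ∂_2 − rank ∂_3 = (20 − 20) − 0 = 0, and there is no ∂_3, so H_2 ≅ 0.

(K is a triangulation of the Klein bottle.)

Hence the Betti numbers are b_0 = 1, b_1 = 1, b_2 = 0.

b_0 = 1, b_1 = 1, b_2 = 0.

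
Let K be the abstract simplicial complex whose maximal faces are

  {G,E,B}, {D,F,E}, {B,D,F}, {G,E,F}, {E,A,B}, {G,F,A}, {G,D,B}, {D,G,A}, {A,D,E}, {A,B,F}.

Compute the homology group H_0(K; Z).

We work with the vertex ordering A < B < D < E < F < G. The simplices of K, each written with vertices in increasing order, are:

  0-simplices (6): A, B, D, E, F, G
  1-simplices (15): AB, AD, AE, AF, AG, BD, BE, BF, BG, DE, DF, DG, EF, EG, FG
  2-simplices (10): ABE, ABF, ADE, ADG, AFG, BDF, BDG, BEG, DEF, EFG

giving chain groups C_0 ≅ Z^6, C_1 ≅ Z^15, C_2 ≅ Z^10.

The boundary map ∂_1: C_1 → C_0 is given by ∂[p,q] = [q] − [p]. For instance
  ∂EF = F − E.
The resulting 6×15 matrix has rank 5, and its Smith normal form has invariant factors (1,1,1,1,1).

The boundary map ∂_2: C_2 → C_1 acts by ∂[p,q,r] = [q,r] − [p,r] + [p,q]. For instance
  ∂ABF = BF − AF + AB,
  ∂BDG = DG − BG + BD.
As a 15×10 matrix over Z this has rank 10, with invariant factors (1,1,1,1,1,1,1,1,1,2).

Computing H_k = (kernel of ∂_k) / (image of ∂_{k+1}):

  H_0: rank C_0 − rank ∂_1 = 6 − 5 = 1, and the invariant factors of ∂_1 are all 1, so H_0 ≅ Z.

(K is a triangulation of the real projective plane RP^2.)

H_0 = Z.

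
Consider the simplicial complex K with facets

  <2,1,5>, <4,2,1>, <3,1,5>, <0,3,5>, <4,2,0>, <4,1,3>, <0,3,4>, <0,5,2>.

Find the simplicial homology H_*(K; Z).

K has 6 vertices, 12 edges, 8 triangles.
rank ∂_0 = 0, rank ∂_1 = 5 ⇒ b_0 = 6 − 0 − 5 = 1; all invariant factors of ∂_1 are 1 so no torsion. So H_0 ≅ Z.
rank ∂_1 = 5, rank ∂_2 = 7 ⇒ b_1 = 12 − 5 − 7 = 0; all invariant factors of ∂_2 are 1 so no torsion. So H_1 ≅ 0.
rank ∂_2 = 7, rank ∂_3 = 0 ⇒ b_2 = 8 − 7 − 0 = 1. So H_2 ≅ Z.

H_0 = Z,  H_1 = 0,  H_2 = Z.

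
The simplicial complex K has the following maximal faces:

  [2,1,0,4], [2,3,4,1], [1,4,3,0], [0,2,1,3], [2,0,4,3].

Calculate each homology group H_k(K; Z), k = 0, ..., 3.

H_0 = Z,  H_1 = 0,  H_2 = 0,  H_3 = Z.

We work with the vertex ordering 0 < 1 < 2 < 3 < 4. The simplices of K, each written with vertices in increasing order, are:

  0-simplices (5): [0], [1], [2], [3], [4]
  1-simplices (10): [0,1], [0,2], [0,3], [0,4], [1,2], [1,3], [1,4], [2,3], [2,4], [3,4]
  2-simplices (10): [0,1,2], [0,1,3], [0,1,4], [0,2,3], [0,2,4], [0,3,4], [1,2,3], [1,2,4], [1,3,4], [2,3,4]
  3-simplices (5): [0,1,2,3], [0,1,2,4], [0,1,3,4], [0,2,3,4], [1,2,3,4]

so the chain groups are C_0 ≅ Z^5, C_1 ≅ Z^10, C_2 ≅ Z^10, C_3 ≅ Z^5.

The boundary map ∂_1: C_1 → C_0 sends each edge [p,q] (with p < q) to q − p. For instance
  ∂[0,4] = [4] − [0].
This gives a 5×10 integer matrix of rank 4; reducing to Smith normal form yields diagonal entries (1,1,1,1).

∂_2: C_2 → C_1 sends each 2-simplex [p,q,r] to [q,r] − [p,r] + [p,q]. For instance
  ∂[0,1,3] = [1,3] − [0,3] + [0,1],
  ∂[1,2,4] = [2,4] − [1,4] + [1,2].
As a 10×10 matrix over Z this has rank 6, with invariant factors (1,1,1,1,1,1).

The boundary map ∂_3: C_3 → C_2 sends each 3-simplex σ to the alternating sum Σ_i (−1)^i (σ with its i-th vertex removed). For instance
  ∂[0,1,2,3] = [1,2,3] − [0,2,3] + [0,1,3] − [0,1,2],
  ∂[0,1,2,4] = [1,2,4] − [0,2,4] + [0,1,4] − [0,1,2].
The 10×5 boundary matrix has rank 4 and Smith normal form diag(1,1,1,1).

Computing H_k = (kernel of ∂_k) / (image of ∂_{k+1}):

  H_0: rank C_0 − rank ∂_1 = 5 − 4 = 1, and the invariant factors of ∂_1 are all 1, so H_0 ≅ Z.
  H_1: rank ker ∂_1 − rank ∂_2 = (10 − 4) − 6 = 0, and the invariant factors of ∂_2 are all 1, so H_1 ≅ 0.
  H_2: rank ker ∂_2 − rank ∂_3 = (10 − 6) − 4 = 0, and the invariant factors of ∂_3 are all 1, so H_2 ≅ 0.
  H_3: rank ker ∂_3 − rank ∂_4 = (5 − 4) − 0 = 1, and there is no ∂_4, so H_3 ≅ Z.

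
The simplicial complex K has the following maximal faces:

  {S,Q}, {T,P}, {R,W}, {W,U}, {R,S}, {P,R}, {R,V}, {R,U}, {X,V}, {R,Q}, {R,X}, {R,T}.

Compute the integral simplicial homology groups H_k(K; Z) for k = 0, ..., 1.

H_0 ≅ Z,  H_1 ≅ Z^4.

K has 9 vertices, 12 edges.
rank ∂_0 = 0, rank ∂_1 = 8 ⇒ b_0 = 9 − 0 − 8 = 1; all invariant factors of ∂_1 are 1 so no torsion. So H_0 = Z.
rank ∂_1 = 8, rank ∂_2 = 0 ⇒ b_1 = 12 − 8 − 0 = 4. So H_1 = Z^4.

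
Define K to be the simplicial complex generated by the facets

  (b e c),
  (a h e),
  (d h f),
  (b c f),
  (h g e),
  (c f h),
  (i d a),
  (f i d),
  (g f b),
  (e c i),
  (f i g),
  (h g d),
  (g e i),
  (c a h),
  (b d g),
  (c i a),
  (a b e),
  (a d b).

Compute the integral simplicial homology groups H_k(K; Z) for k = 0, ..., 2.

H_0 ≅ Z,  H_1 ≅ Z ⊕ Z/2Z,  H_2 = 0.

Fix the vertex order a < b < c < d < e < f < g < h < i and write every simplex with vertices in increasing order. Then dim K = 2 and the simplices of K are:

  0-simplices (9): a, b, c, d, e, f, g, h, i
  1-simplices (27): ab, ac, ad, ae, ah, ai, bc, bd, be, bf, bg, ce, cf, ch, ci, df, dg, dh, di, eg, eh, ei, fg, fh, fi, gh, gi
  2-simplices (18): abd, abe, ach, aci, adi, aeh, bce, bcf, bdg, bfg, cei, cfh, dfh, dfi, dgh, egh, egi, fgi

giving chain groups C_0 ≅ Z^9, C_1 ≅ Z^27, C_2 ≅ Z^18.

Boundary ∂_1: C_1 → C_0 is given by ∂[p,q] = [q] − [p]. For instance
  ∂bc = c − b.
The 9×27 boundary matrix has rank 8 and Smith normal form diag(1,1,1,1,1,1,1,1).

The boundary map ∂_2: C_2 → C_1 acts by ∂[p,q,r] = [q,r] − [p,r] + [p,q]. For instance
  ∂bcf = cf − bf + bc,
  ∂dfi = fi − di + df.
As a 27×18 matrix over Z this has rank 18, with invariant factors (1,1,1,1,1,1,1,1,1,1,1,1,1,1,1,1,1,2).

From H_k ≅ ker(∂_k) / im(∂_{k+1}) we obtain:

  H_0: rank C_0 − rank ∂_1 = 9 − 8 = 1, and the invariant factors of ∂_1 are all 1, so H_0 = Z.
  H_1: rank ker ∂_1 − rank ∂_2 = (27 − 8) − 18 = 1, and ∂_2 has invariant factor 2 > 1, so H_1 = Z ⊕ Z/2Z.
  H_2: rank ker ∂_2 − rank ∂_3 = (18 − 18) − 0 = 0, and there is no ∂_3, so H_2 = 0.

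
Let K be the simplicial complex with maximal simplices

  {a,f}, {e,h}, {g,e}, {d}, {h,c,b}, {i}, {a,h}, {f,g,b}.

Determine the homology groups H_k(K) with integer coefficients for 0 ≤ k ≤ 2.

Fix the vertex order a < b < c < d < e < f < g < h < i and write every simplex with vertices in increasing order. Then dim K = 2 and the simplices of K are:

  0-simplices (9): a, b, c, d, e, f, g, h, i
  1-simplices (10): af, ah, bc, bf, bg, bh, ch, eg, eh, fg
  2-simplices (2): bch, bfg

giving chain groups C_0 ≅ Z^9, C_1 ≅ Z^10, C_2 ≅ Z^2.

∂_1: C_1 → C_0 sends each edge [p,q] (with p < q) to q − p.
The 9×10 boundary matrix has rank 6 and Smith normal form diag(1,1,1,1,1,1).

Boundary ∂_2: C_2 → C_1 acts by ∂[p,q,r] = [q,r] − [p,r] + [p,q]. For instance
  ∂bfg = fg − bg + bf,
  ∂bch = ch − bh + bc.
The 10×2 boundary matrix has rank 2 and Smith normal form diag(1,1).

From H_k ≅ ker(∂_k) / im(∂_{k+1}) we obtain:

  H_0: rank C_0 − rank ∂_1 = 9 − 6 = 3, and the invariant factors of ∂_1 are all 1, so H_0 = Z^3.
  H_1: rank ker ∂_1 − rank ∂_2 = (10 − 6) − 2 = 2, and the invariant factors of ∂_2 are all 1, so H_1 = Z^2.
  H_2: rank ker ∂_2 − rank ∂_3 = (2 − 2) − 0 = 0, and there is no ∂_3, so H_2 = 0.

H_0 = Z^3,  H_1 = Z^2,  H_2 = 0.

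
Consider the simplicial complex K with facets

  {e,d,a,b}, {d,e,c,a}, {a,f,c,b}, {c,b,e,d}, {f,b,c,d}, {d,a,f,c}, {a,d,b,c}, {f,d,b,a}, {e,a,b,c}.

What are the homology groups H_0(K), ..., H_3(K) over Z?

H_0 = Z,  H_1 = 0,  H_2 = 0,  H_3 = Z^2.

We work with the vertex ordering a < b < c < d < e < f. The simplices of K, each written with vertices in increasing order, are:

  0-simplices (6): a, b, c, d, e, f
  1-simplices (14): ab, ac, ad, ae, af, bc, bd, be, bf, cd, ce, cf, de, df
  2-simplices (16): abc, abd, abe, abf, acd, ace, acf, ade, adf, bcd, bce, bcf, bde, bdf, cde, cdf
  3-simplices (9): abcd, abce, abcf, abde, abdf, acde, acdf, bcde, bcdf

Hence C_0 ≅ Z^6, C_1 ≅ Z^14, C_2 ≅ Z^16, C_3 ≅ Z^9.

The boundary map ∂_1: C_1 → C_0 maps an edge to its endpoints' difference, ∂[p,q] = q − p. For instance
  ∂ab = b − a.
The 6×14 boundary matrix has rank 5 and Smith normal form diag(1,1,1,1,1).

The boundary map ∂_2: C_2 → C_1 maps a triangle to the signed sum of its edges. For instance
  ∂ace = ce − ae + ac,
  ∂bcd = cd − bd + bc.
The resulting 14×16 matrix has rank 9, and its Smith normal form has invariant factors (1,1,1,1,1,1,1,1,1).

∂_3: C_3 → C_2 sends each 3-simplex σ to the alternating sum Σ_i (−1)^i (σ with its i-th vertex removed). For instance
  ∂abcd = bcd − acd + abd − abc,
  ∂abcf = bcf − acf + abf − abc.
This gives a 16×9 integer matrix of rank 7; reducing to Smith normal form yields diagonal entries (1,1,1,1,1,1,1).

Computing H_k = (kernel of ∂_k) / (image of ∂_{k+1}):

  H_0: rank C_0 − rank ∂_1 = 6 − 5 = 1, and the invariant factors of ∂_1 are all 1, so H_0 ≅ Z.
  H_1: rank ker ∂_1 − rank ∂_2 = (14 − 5) − 9 = 0, and the invariant factors of ∂_2 are all 1, so H_1 ≅ 0.
  H_2: rank ker ∂_2 − rank ∂_3 = (16 − 9) − 7 = 0, and the invariant factors of ∂_3 are all 1, so H_2 ≅ 0.
  H_3: rank ker ∂_3 − rank ∂_4 = (9 − 7) − 0 = 2, and there is no ∂_4, so H_3 ≅ Z^2.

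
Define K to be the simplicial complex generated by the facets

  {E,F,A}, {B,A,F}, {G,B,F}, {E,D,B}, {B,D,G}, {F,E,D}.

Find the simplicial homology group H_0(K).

Order the vertices as A < B < D < E < F < G. Listing each simplex with vertices in this order, K has dimension 2 with simplices:

  0-simplices (6): A, B, D, E, F, G
  1-simplices (12): AB, AE, AF, BD, BE, BF, BG, DE, DF, DG, EF, FG
  2-simplices (6): ABF, AEF, BDE, BDG, BFG, DEF

Hence C_0 ≅ Z^6, C_1 ≅ Z^12, C_2 ≅ Z^6.

The boundary map ∂_1: C_1 → C_0 maps an edge to its endpoints' difference, ∂[p,q] = q − p. For instance
  ∂DG = G − D.
The 6×12 boundary matrix has rank 5 and Smith normal form diag(1,1,1,1,1).

Boundary ∂_2: C_2 → C_1 acts by ∂[p,q,r] = [q,r] − [p,r] + [p,q]. For instance
  ∂AEF = EF − AF + AE,
  ∂BFG = FG − BG + BF.
As a 12×6 matrix over Z this has rank 6, with invariant factors (1,1,1,1,1,1).

From H_k ≅ ker(∂_k) / im(∂_{k+1}) we obtain:

  H_0: rank C_0 − rank ∂_1 = 6 − 5 = 1, and the invariant factors of ∂_1 are all 1, so H_0 ≅ Z.

H_0 ≅ Z.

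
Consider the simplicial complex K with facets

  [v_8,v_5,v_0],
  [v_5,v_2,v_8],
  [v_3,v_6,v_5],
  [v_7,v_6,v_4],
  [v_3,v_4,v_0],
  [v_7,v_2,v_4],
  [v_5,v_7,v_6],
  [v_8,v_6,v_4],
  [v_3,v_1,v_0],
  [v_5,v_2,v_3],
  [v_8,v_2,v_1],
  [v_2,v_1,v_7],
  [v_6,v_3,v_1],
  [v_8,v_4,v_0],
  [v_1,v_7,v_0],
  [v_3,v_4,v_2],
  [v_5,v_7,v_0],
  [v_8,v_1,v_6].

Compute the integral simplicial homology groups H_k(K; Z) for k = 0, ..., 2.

H_0 ≅ Z,  H_1 ≅ Z^2,  H_2 ≅ Z.

Order the vertices as v_0 < v_1 < v_2 < v_3 < v_4 < v_5 < v_6 < v_7 < v_8. Listing each simplex with vertices in this order, K has dimension 2 with simplices:

  0-simplices (9): [v_0], [v_1], [v_2], [v_3], [v_4], [v_5], [v_6], [v_7], [v_8]
  1-simplices (27): (27 of them)
  2-simplices (18): (18 of them)

so the chain groups are C_0 ≅ Z^9, C_1 ≅ Z^27, C_2 ≅ Z^18.

Boundary ∂_1: C_1 → C_0 is given by ∂[p,q] = [q] − [p].
The resulting 9×27 matrix has rank 8, and its Smith normal form has invariant factors (1,1,1,1,1,1,1,1).

The boundary map ∂_2: C_2 → C_1 maps a triangle to the signed sum of its edges. For instance
  ∂[v_2,v_5,v_8] = [v_5,v_8] − [v_2,v_8] + [v_2,v_5],
  ∂[v_0,v_4,v_8] = [v_4,v_8] − [v_0,v_8] + [v_0,v_4].
The resulting 27×18 matrix has rank 17, and its Smith normal form has invariant factors (1,1,1,1,1,1,1,1,1,1,1,1,1,1,1,1,1).

Computing H_k = (kernel of ∂_k) / (image of ∂_{k+1}):

  H_0: rank C_0 − rank ∂_1 = 9 − 8 = 1, and the invariant factors of ∂_1 are all 1, so H_0 ≅ Z.
  H_1: rank ker ∂_1 − rank ∂_2 = (27 − 8) − 17 = 2, and the invariant factors of ∂_2 are all 1, so H_1 ≅ Z^2.
  H_2: rank ker ∂_2 − rank ∂_3 = (18 − 17) − 0 = 1, and there is no ∂_3, so H_2 ≅ Z.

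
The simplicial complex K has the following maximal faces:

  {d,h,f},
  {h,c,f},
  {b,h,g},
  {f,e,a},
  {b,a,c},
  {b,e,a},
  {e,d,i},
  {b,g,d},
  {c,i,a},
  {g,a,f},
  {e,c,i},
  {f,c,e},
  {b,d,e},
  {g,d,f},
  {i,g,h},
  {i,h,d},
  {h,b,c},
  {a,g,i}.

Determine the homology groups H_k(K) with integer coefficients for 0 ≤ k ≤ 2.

H_0 = Z,  H_1 = Z ⊕ Z/2Z,  H_2 = 0.

Fix the vertex order a < b < c < d < e < f < g < h < i and write every simplex with vertices in increasing order. Then dim K = 2 and the simplices of K are:

  0-simplices (9): a, b, c, d, e, f, g, h, i
  1-simplices (27): ab, ac, ae, af, ag, ai, bc, bd, be, bg, bh, ce, cf, ch, ci, de, df, dg, dh, di, ef, ei, fg, fh, gh, gi, hi
  2-simplices (18): abc, abe, aci, aef, afg, agi, bch, bde, bdg, bgh, cef, cei, cfh, dei, dfg, dfh, dhi, ghi

Hence C_0 ≅ Z^9, C_1 ≅ Z^27, C_2 ≅ Z^18.

∂_1: C_1 → C_0 is given by ∂[p,q] = [q] − [p]. For instance
  ∂ag = g − a.
The resulting 9×27 matrix has rank 8, and its Smith normal form has invariant factors (1,1,1,1,1,1,1,1).

Boundary ∂_2: C_2 → C_1 sends each 2-simplex [p,q,r] to [q,r] − [p,r] + [p,q]. For instance
  ∂cef = ef − cf + ce,
  ∂aci = ci − ai + ac.
The resulting 27×18 matrix has rank 18, and its Smith normal form has invariant factors (1,1,1,1,1,1,1,1,1,1,1,1,1,1,1,1,1,2).

From H_k ≅ ker(∂_k) / im(∂_{k+1}) we obtain:

  H_0: rank C_0 − rank ∂_1 = 9 − 8 = 1, and the invariant factors of ∂_1 are all 1, so H_0 = Z.
  H_1: rank ker ∂_1 − rank ∂_2 = (27 − 8) − 18 = 1, and ∂_2 has invariant factor 2 > 1, so H_1 = Z ⊕ Z/2Z.
  H_2: rank ker ∂_2 − rank ∂_3 = (18 − 18) − 0 = 0, and there is no ∂_3, so H_2 = 0.

As a check, the Euler characteristic is 9 − 27 + 18 = 0, which agrees with 1 − 1 + 0 = 0.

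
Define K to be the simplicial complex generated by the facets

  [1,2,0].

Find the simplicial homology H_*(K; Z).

K has 3 vertices, 3 edges, 1 triangle.
rank ∂_0 = 0, rank ∂_1 = 2 ⇒ b_0 = 3 − 0 − 2 = 1; all invariant factors of ∂_1 are 1 so no torsion. So H_0 ≅ Z.
rank ∂_1 = 2, rank ∂_2 = 1 ⇒ b_1 = 3 − 2 − 1 = 0; all invariant factors of ∂_2 are 1 so no torsion. So H_1 ≅ 0.
rank ∂_2 = 1, rank ∂_3 = 0 ⇒ b_2 = 1 − 1 − 0 = 0. So H_2 ≅ 0.

H_0 = Z,  H_1 = 0,  H_2 = 0.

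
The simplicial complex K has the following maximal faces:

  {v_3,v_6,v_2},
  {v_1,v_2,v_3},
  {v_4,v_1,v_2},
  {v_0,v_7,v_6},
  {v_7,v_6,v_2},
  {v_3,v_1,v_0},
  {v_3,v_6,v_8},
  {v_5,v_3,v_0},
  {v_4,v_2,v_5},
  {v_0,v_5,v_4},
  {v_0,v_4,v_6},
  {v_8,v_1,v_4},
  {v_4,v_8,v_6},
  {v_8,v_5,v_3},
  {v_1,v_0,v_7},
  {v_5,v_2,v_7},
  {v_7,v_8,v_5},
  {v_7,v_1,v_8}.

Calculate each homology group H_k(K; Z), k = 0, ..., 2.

H_0 = Z,  H_1 = Z^2,  H_2 = Z.

We work with the vertex ordering v_0 < v_1 < v_2 < v_3 < v_4 < v_5 < v_6 < v_7 < v_8. The simplices of K, each written with vertices in increasing order, are:

  0-simplices (9): [v_0], [v_1], [v_2], [v_3], [v_4], [v_5], [v_6], [v_7], [v_8]
  1-simplices (27): (27 of them)
  2-simplices (18): (18 of them)

giving chain groups C_0 ≅ Z^9, C_1 ≅ Z^27, C_2 ≅ Z^18.

The boundary map ∂_1: C_1 → C_0 is given by ∂[p,q] = [q] − [p].
The 9×27 boundary matrix has rank 8 and Smith normal form diag(1,1,1,1,1,1,1,1).

The boundary map ∂_2: C_2 → C_1 acts by ∂[p,q,r] = [q,r] − [p,r] + [p,q]. For instance
  ∂[v_0,v_6,v_7] = [v_6,v_7] − [v_0,v_7] + [v_0,v_6],
  ∂[v_4,v_6,v_8] = [v_6,v_8] − [v_4,v_8] + [v_4,v_6].
The resulting 27×18 matrix has rank 17, and its Smith normal form has invariant factors (1,1,1,1,1,1,1,1,1,1,1,1,1,1,1,1,1).

Reading off H_k = ker ∂_k / im ∂_{k+1}:

  H_0: rank C_0 − rank ∂_1 = 9 − 8 = 1, and the invariant factors of ∂_1 are all 1, so H_0 ≅ Z.
  H_1: rank ker ∂_1 − rank ∂_2 = (27 − 8) − 17 = 2, and the invariant factors of ∂_2 are all 1, so H_1 ≅ Z^2.
  H_2: rank ker ∂_2 − rank ∂_3 = (18 − 17) − 0 = 1, and there is no ∂_3, so H_2 ≅ Z.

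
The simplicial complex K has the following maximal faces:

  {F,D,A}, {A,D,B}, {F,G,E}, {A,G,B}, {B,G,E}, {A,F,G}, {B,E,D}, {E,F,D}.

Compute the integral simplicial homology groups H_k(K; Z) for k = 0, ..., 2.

H_0 ≅ Z,  H_1 = 0,  H_2 ≅ Z.

Order the vertices as A < B < D < E < F < G. Listing each simplex with vertices in this order, K has dimension 2 with simplices:

  0-simplices (6): A, B, D, E, F, G
  1-simplices (12): AB, AD, AF, AG, BD, BE, BG, DE, DF, EF, EG, FG
  2-simplices (8): ABD, ABG, ADF, AFG, BDE, BEG, DEF, EFG

so the chain groups are C_0 ≅ Z^6, C_1 ≅ Z^12, C_2 ≅ Z^8.

∂_1: C_1 → C_0 is given by ∂[p,q] = [q] − [p]. For instance
  ∂DE = E − D.
This gives a 6×12 integer matrix of rank 5; reducing to Smith normal form yields diagonal entries (1,1,1,1,1).

The boundary map ∂_2: C_2 → C_1 sends each 2-simplex [p,q,r] to [q,r] − [p,r] + [p,q]. For instance
  ∂AFG = FG − AG + AF,
  ∂EFG = FG − EG + EF.
This gives a 12×8 integer matrix of rank 7; reducing to Smith normal form yields diagonal entries (1,1,1,1,1,1,1).

Computing H_k = (kernel of ∂_k) / (image of ∂_{k+1}):

  H_0: rank C_0 − rank ∂_1 = 6 − 5 = 1, and the invariant factors of ∂_1 are all 1, so H_0 = Z.
  H_1: rank ker ∂_1 − rank ∂_2 = (12 − 5) − 7 = 0, and the invariant factors of ∂_2 are all 1, so H_1 = 0.
  H_2: rank ker ∂_2 − rank ∂_3 = (8 − 7) − 0 = 1, and there is no ∂_3, so H_2 = Z.

As a check, the Euler characteristic is 6 − 12 + 8 = 2, which agrees with 1 − 0 + 1 = 2.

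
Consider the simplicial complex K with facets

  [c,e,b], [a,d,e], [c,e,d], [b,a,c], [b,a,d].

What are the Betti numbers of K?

Order the vertices as a < b < c < d < e. Listing each simplex with vertices in this order, K has dimension 2 with simplices:

  0-simplices (5): a, b, c, d, e
  1-simplices (10): ab, ac, ad, ae, bc, bd, be, cd, ce, de
  2-simplices (5): abc, abd, ade, bce, cde

giving chain groups C_0 ≅ Z^5, C_1 ≅ Z^10, C_2 ≅ Z^5.

∂_1: C_1 → C_0 sends each edge [p,q] (with p < q) to q − p. For instance
  ∂bc = c − b.
This gives a 5×10 integer matrix of rank 4; reducing to Smith normal form yields diagonal entries (1,1,1,1).

∂_2: C_2 → C_1 acts by ∂[p,q,r] = [q,r] − [p,r] + [p,q]. For instance
  ∂abc = bc − ac + ab,
  ∂abd = bd − ad + ab.
The resulting 10×5 matrix has rank 5, and its Smith normal form has invariant factors (1,1,1,1,1).

From H_k ≅ ker(∂_k) / im(∂_{k+1}) we obtain:

  H_0: rank C_0 − rank ∂_1 = 5 − 4 = 1, and the invariant factors of ∂_1 are all 1, so H_0 = Z.
  H_1: rank ker ∂_1 − rank ∂_2 = (10 − 4) − 5 = 1, and the invariant factors of ∂_2 are all 1, so H_1 = Z.
  H_2: rank ker ∂_2 − rank ∂_3 = (5 − 5) − 0 = 0, and there is no ∂_3, so H_2 = 0.

(K is a triangulation of the Möbius band.)

Hence the Betti numbers are b_0 = 1, b_1 = 1, b_2 = 0.

b_0 = 1, b_1 = 1, b_2 = 0.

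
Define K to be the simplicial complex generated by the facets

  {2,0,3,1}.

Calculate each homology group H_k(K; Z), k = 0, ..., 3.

H_0 ≅ Z,  H_1 = 0,  H_2 = 0,  H_3 = 0.

Take the total order 0 < 1 < 2 < 3 on the vertex set. Then K (dimension 3) consists of the simplices:

  0-simplices (4): [0], [1], [2], [3]
  1-simplices (6): [0,1], [0,2], [0,3], [1,2], [1,3], [2,3]
  2-simplices (4): [0,1,2], [0,1,3], [0,2,3], [1,2,3]
  3-simplices (1): [0,1,2,3]

giving chain groups C_0 ≅ Z^4, C_1 ≅ Z^6, C_2 ≅ Z^4, C_3 ≅ Z^1.

The boundary map ∂_1: C_1 → C_0 sends each edge [p,q] (with p < q) to q − p. For instance
  ∂[2,3] = [3] − [2].
This gives a 4×6 integer matrix of rank 3; reducing to Smith normal form yields diagonal entries (1,1,1).

The boundary map ∂_2: C_2 → C_1 maps a triangle to the signed sum of its edges. For instance
  ∂[0,1,2] = [1,2] − [0,2] + [0,1],
  ∂[0,2,3] = [2,3] − [0,3] + [0,2].
The 6×4 boundary matrix has rank 3 and Smith normal form diag(1,1,1).

The boundary map ∂_3: C_3 → C_2 sends each 3-simplex σ to the alternating sum Σ_i (−1)^i (σ with its i-th vertex removed). For instance
  ∂[0,1,2,3] = [1,2,3] − [0,2,3] + [0,1,3] − [0,1,2].
This gives a 4×1 integer matrix of rank 1; reducing to Smith normal form yields diagonal entries (1).

Reading off H_k = ker ∂_k / im ∂_{k+1}:

  H_0: rank C_0 − rank ∂_1 = 4 − 3 = 1, and the invariant factors of ∂_1 are all 1, so H_0 ≅ Z.
  H_1: rank ker ∂_1 − rank ∂_2 = (6 − 3) − 3 = 0, and the invariant factors of ∂_2 are all 1, so H_1 ≅ 0.
  H_2: rank ker ∂_2 − rank ∂_3 = (4 − 3) − 1 = 0, and the invariant factors of ∂_3 are all 1, so H_2 ≅ 0.
  H_3: rank ker ∂_3 − rank ∂_4 = (1 − 1) − 0 = 0, and there is no ∂_4, so H_3 ≅ 0.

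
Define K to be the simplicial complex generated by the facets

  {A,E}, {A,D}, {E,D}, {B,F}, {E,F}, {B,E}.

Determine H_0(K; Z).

Fix the vertex order A < B < D < E < F and write every simplex with vertices in increasing order. Then dim K = 1 and the simplices of K are:

  0-simplices (5): A, B, D, E, F
  1-simplices (6): AD, AE, BE, BF, DE, EF

so the chain groups are C_0 ≅ Z^5, C_1 ≅ Z^6.

The boundary map ∂_1: C_1 → C_0 maps an edge to its endpoints' difference, ∂[p,q] = q − p. For instance
  ∂DE = E − D.
As a 5×6 matrix over Z this has rank 4, with invariant factors (1,1,1,1).

Now H_k = ker ∂_k / im ∂_{k+1}, so:

  H_0: rank C_0 − rank ∂_1 = 5 − 4 = 1, and the invariant factors of ∂_1 are all 1, so H_0 = Z.

(K is a triangulation of a wedge of 2 circles.)

H_0 = Z.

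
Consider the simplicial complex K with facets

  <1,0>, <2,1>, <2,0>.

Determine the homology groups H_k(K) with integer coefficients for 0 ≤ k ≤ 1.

Take the total order 0 < 1 < 2 on the vertex set. Then K (dimension 1) consists of the simplices:

  0-simplices (3): [0], [1], [2]
  1-simplices (3): [0,1], [0,2], [1,2]

so the chain groups are C_0 ≅ Z^3, C_1 ≅ Z^3.

The boundary map ∂_1: C_1 → C_0 is given by ∂[p,q] = [q] − [p]. For instance
  ∂[1,2] = [2] − [1].
This gives a 3×3 integer matrix of rank 2; reducing to Smith normal form yields diagonal entries (1,1).

Now H_k = ker ∂_k / im ∂_{k+1}, so:

  H_0: rank C_0 − rank ∂_1 = 3 − 2 = 1, and the invariant factors of ∂_1 are all 1, so H_0 = Z.
  H_1: rank ker ∂_1 − rank ∂_2 = (3 − 2) − 0 = 1, and there is no ∂_2, so H_1 = Z.

H_0 ≅ Z,  H_1 ≅ Z.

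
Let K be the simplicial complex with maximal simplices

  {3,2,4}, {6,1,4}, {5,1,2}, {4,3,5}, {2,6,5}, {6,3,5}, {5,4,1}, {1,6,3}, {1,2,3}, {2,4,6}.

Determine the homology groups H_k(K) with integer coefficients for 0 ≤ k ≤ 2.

Fix the vertex order 1 < 2 < 3 < 4 < 5 < 6 and write every simplex with vertices in increasing order. Then dim K = 2 and the simplices of K are:

  0-simplices (6): [1], [2], [3], [4], [5], [6]
  1-simplices (15): [1,2], [1,3], [1,4], [1,5], [1,6], [2,3], [2,4], [2,5], [2,6], [3,4], [3,5], [3,6], [4,5], [4,6], [5,6]
  2-simplices (10): [1,2,3], [1,2,5], [1,3,6], [1,4,5], [1,4,6], [2,3,4], [2,4,6], [2,5,6], [3,4,5], [3,5,6]

Hence C_0 ≅ Z^6, C_1 ≅ Z^15, C_2 ≅ Z^10.

The boundary map ∂_1: C_1 → C_0 maps an edge to its endpoints' difference, ∂[p,q] = q − p. For instance
  ∂[1,2] = [2] − [1].
The resulting 6×15 matrix has rank 5, and its Smith normal form has invariant factors (1,1,1,1,1).

Boundary ∂_2: C_2 → C_1 maps a triangle to the signed sum of its edges. For instance
  ∂[1,2,3] = [2,3] − [1,3] + [1,2],
  ∂[2,4,6] = [4,6] − [2,6] + [2,4].
This gives a 15×10 integer matrix of rank 10; reducing to Smith normal form yields diagonal entries (1,1,1,1,1,1,1,1,1,2).

Reading off H_k = ker ∂_k / im ∂_{k+1}:

  H_0: rank C_0 − rank ∂_1 = 6 − 5 = 1, and the invariant factors of ∂_1 are all 1, so H_0 = Z.
  H_1: rank ker ∂_1 − rank ∂_2 = (15 − 5) − 10 = 0, and ∂_2 has invariant factor 2 > 1, so H_1 = Z/2.
  H_2: rank ker ∂_2 − rank ∂_3 = (10 − 10) − 0 = 0, and there is no ∂_3, so H_2 = 0.

As a check, the Euler characteristic is 6 − 15 + 10 = 1, which agrees with 1 − 0 + 0 = 1.

H_0 ≅ Z,  H_1 ≅ Z/2,  H_2 = 0.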